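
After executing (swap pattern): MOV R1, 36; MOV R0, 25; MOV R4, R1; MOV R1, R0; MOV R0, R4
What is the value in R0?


Register state trace (swap pattern):
  MOV R1, 36  → R1 = 36
  MOV R0, 25  → R0 = 25
  MOV R4, R1  → R4 = 36  (save R1)
  MOV R1, R0  → R1 = 25  (R1 gets R0's value)
  MOV R0, R4  → R0 = 36  (R0 gets saved value)
Final: R0 = 36

36


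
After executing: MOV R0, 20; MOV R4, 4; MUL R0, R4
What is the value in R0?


Register state trace:
  MOV R0, 20  → R0 = 20
  MOV R4, 4  → R4 = 4
  MUL R0, R4  → R0 = 20 * 4 = 80
Final: R0 = 80

80


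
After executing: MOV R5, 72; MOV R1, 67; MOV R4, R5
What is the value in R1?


Register state trace:
  MOV R5, 72  → R5 = 72
  MOV R1, 67  → R1 = 67
  MOV R4, R5  → R4 = 72
Final: R1 = 67

67


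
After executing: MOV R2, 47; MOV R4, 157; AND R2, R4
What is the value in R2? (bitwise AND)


Register state trace:
  MOV R2, 47  → R2 = 47 (0b00101111)
  MOV R4, 157  → R4 = 157 (0b10011101)
  AND R2, R4  → R2 = 47 AND 157 = 13 (0b00001101)
Final: R2 = 13

13


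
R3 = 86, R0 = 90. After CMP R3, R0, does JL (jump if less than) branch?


Trace:
  R3 = 86, R0 = 90
  CMP R3, R0  → compares 86 vs 90
  JL checks: is 86 less than 90?
  86 < 90, so condition is true
Branch taken: Yes

Yes


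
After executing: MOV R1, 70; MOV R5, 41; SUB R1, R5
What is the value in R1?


Register state trace:
  MOV R1, 70  → R1 = 70
  MOV R5, 41  → R5 = 41
  SUB R1, R5  → R1 = 70 - 41 = 29
Final: R1 = 29

29


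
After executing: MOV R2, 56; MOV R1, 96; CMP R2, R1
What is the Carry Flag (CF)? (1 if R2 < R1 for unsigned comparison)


Register state trace:
  MOV R2, 56  → R2 = 56
  MOV R1, 96  → R1 = 96
  CMP R2, R1  → unsigned 56 - 96: borrow occurs
  56 < 96, so CF = 1
CF = 1

1


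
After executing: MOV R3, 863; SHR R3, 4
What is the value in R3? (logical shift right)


Register state trace:
  MOV R3, 863  → R3 = 863
  SHR R3, 4  → R3 = 863 >> 4 = 863 // 2^4 = 53
Final: R3 = 53

53


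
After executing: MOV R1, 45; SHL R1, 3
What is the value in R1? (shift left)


Register state trace:
  MOV R1, 45  → R1 = 45
  SHL R1, 3  → R1 = 45 << 3 = 45 * 2^3 = 360
Final: R1 = 360

360


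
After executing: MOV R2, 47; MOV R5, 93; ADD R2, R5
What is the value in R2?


Register state trace:
  MOV R2, 47  → R2 = 47
  MOV R5, 93  → R5 = 93
  ADD R2, R5  → R2 = 47 + 93 = 140
Final: R2 = 140

140


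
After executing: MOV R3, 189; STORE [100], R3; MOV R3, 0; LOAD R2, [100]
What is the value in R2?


Register and memory trace:
  MOV R3, 189  → R3 = 189
  STORE [100], R3  → mem[100] = 189
  MOV R3, 0  → R3 = 0
  LOAD R2, [100]  → R2 = mem[100] = 189
Final: R2 = 189

189


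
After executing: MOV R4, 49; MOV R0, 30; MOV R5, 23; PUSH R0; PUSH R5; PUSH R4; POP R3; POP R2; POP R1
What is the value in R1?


Stack trace (top is rightmost):
  MOV R4, 49  → R4 = 49
  MOV R0, 30  → R0 = 30
  MOV R5, 23  → R5 = 23
  PUSH R0  → stack: [30]
  PUSH R5  → stack: [30, 23]
  PUSH R4  → stack: [30, 23, 49]
  POP R3  → R3 = 49, stack: [30, 23]
  POP R2  → R2 = 23, stack: [30]
  POP R1  → R1 = 30, stack: []
Final: R1 = 30

30


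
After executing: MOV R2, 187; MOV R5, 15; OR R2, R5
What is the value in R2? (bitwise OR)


Register state trace:
  MOV R2, 187  → R2 = 187 (0b10111011)
  MOV R5, 15  → R5 = 15 (0b00001111)
  OR R2, R5   → R2 = 187 OR 15 = 191 (0b10111111)
Final: R2 = 191

191


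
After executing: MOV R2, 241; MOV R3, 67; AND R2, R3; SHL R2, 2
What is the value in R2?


Register state trace:
  MOV R2, 241  → R2 = 241 (0b11110001)
  MOV R3, 67  → R3 = 67 (0b01000011)
  AND R2, R3  → R2 = 241 AND 67 = 65 (0b01000001)
  SHL R2, 2  → R2 = 65 << 2 = 260
Final: R2 = 260

260


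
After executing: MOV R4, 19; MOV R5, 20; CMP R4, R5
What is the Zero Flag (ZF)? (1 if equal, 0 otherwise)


Register state trace:
  MOV R4, 19  → R4 = 19
  MOV R5, 20  → R5 = 20
  CMP R4, R5  → computes 19 - 20 = -1
  Result is nonzero, so values are not equal
ZF = 0

0


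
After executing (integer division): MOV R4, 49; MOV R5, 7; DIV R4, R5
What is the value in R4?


Register state trace:
  MOV R4, 49  → R4 = 49
  MOV R5, 7  → R5 = 7
  DIV R4, R5  → R4 = 49 // 7 = 7
Final: R4 = 7

7


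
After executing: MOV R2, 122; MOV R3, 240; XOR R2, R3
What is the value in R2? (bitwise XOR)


Register state trace:
  MOV R2, 122  → R2 = 122 (0b01111010)
  MOV R3, 240  → R3 = 240 (0b11110000)
  XOR R2, R3  → R2 = 122 XOR 240 = 138 (0b10001010)
Final: R2 = 138

138


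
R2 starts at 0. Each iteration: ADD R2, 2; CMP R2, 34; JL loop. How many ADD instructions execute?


Loop trace (R2 starts at 0, target 34, step 2):
  ADD #1: R2 = 0 + 2 = 2  → 2 < 34, loop
  ADD #2: R2 = 2 + 2 = 4  → 4 < 34, loop
  ADD #3: R2 = 4 + 2 = 6  → 6 < 34, loop
  ADD #4: R2 = 6 + 2 = 8  → 8 < 34, loop
  ADD #5: R2 = 8 + 2 = 10  → 10 < 34, loop
  ADD #6: R2 = 10 + 2 = 12  → 12 < 34, loop
  ADD #7: R2 = 12 + 2 = 14  → 14 < 34, loop
  ADD #8: R2 = 14 + 2 = 16  → 16 < 34, loop
  ADD #9: R2 = 16 + 2 = 18  → 18 < 34, loop
  ADD #10: R2 = 18 + 2 = 20  → 20 < 34, loop
  ADD #11: R2 = 20 + 2 = 22  → 22 < 34, loop
  ADD #12: R2 = 22 + 2 = 24  → 24 < 34, loop
  ADD #13: R2 = 24 + 2 = 26  → 26 < 34, loop
  ADD #14: R2 = 26 + 2 = 28  → 28 < 34, loop
  ADD #15: R2 = 28 + 2 = 30  → 30 < 34, loop
  ADD #16: R2 = 30 + 2 = 32  → 32 < 34, loop
  ADD #17: R2 = 32 + 2 = 34  → 34 >= 34, exit
Total ADD instructions: 17

17


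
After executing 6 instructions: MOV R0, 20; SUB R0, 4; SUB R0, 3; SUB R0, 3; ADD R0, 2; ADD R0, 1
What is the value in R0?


Register state trace:
  MOV R0, 20  → R0 = 20
  SUB R0, 4  → R0 = 20 - 4 = 16
  SUB R0, 3  → R0 = 16 - 3 = 13
  SUB R0, 3  → R0 = 13 - 3 = 10
  ADD R0, 2  → R0 = 10 + 2 = 12
  ADD R0, 1  → R0 = 12 + 1 = 13
Final: R0 = 13

13


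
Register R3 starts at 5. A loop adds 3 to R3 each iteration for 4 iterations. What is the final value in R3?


Starting value: R3 = 5
  Iter 1: R3 = 5 + 3 = 8
  Iter 2: R3 = 8 + 3 = 11
  Iter 3: R3 = 11 + 3 = 14
  Iter 4: R3 = 14 + 3 = 17
Final: R3 = 17

17


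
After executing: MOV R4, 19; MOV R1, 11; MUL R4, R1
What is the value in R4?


Register state trace:
  MOV R4, 19  → R4 = 19
  MOV R1, 11  → R1 = 11
  MUL R4, R1  → R4 = 19 * 11 = 209
Final: R4 = 209

209


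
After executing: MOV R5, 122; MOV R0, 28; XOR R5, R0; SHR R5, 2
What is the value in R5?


Register state trace:
  MOV R5, 122  → R5 = 122 (0b01111010)
  MOV R0, 28  → R0 = 28 (0b00011100)
  XOR R5, R0  → R5 = 122 XOR 28 = 102 (0b01100110)
  SHR R5, 2  → R5 = 102 >> 2 = 25
Final: R5 = 25

25


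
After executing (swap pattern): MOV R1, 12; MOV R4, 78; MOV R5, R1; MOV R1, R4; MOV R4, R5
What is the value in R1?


Register state trace (swap pattern):
  MOV R1, 12  → R1 = 12
  MOV R4, 78  → R4 = 78
  MOV R5, R1  → R5 = 12  (save R1)
  MOV R1, R4  → R1 = 78  (R1 gets R4's value)
  MOV R4, R5  → R4 = 12  (R4 gets saved value)
Final: R1 = 78

78


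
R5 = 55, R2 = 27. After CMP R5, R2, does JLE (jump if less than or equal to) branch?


Trace:
  R5 = 55, R2 = 27
  CMP R5, R2  → compares 55 vs 27
  JLE checks: is 55 less than or equal to 27?
  55 > 27, so condition is false
Branch taken: No

No


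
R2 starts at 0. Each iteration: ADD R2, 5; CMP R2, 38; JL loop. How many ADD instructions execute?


Loop trace (R2 starts at 0, target 38, step 5):
  ADD #1: R2 = 0 + 5 = 5  → 5 < 38, loop
  ADD #2: R2 = 5 + 5 = 10  → 10 < 38, loop
  ADD #3: R2 = 10 + 5 = 15  → 15 < 38, loop
  ADD #4: R2 = 15 + 5 = 20  → 20 < 38, loop
  ADD #5: R2 = 20 + 5 = 25  → 25 < 38, loop
  ADD #6: R2 = 25 + 5 = 30  → 30 < 38, loop
  ADD #7: R2 = 30 + 5 = 35  → 35 < 38, loop
  ADD #8: R2 = 35 + 5 = 40  → 40 >= 38, exit
Total ADD instructions: 8

8


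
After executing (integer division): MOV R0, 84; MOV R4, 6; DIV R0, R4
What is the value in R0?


Register state trace:
  MOV R0, 84  → R0 = 84
  MOV R4, 6  → R4 = 6
  DIV R0, R4  → R0 = 84 // 6 = 14
Final: R0 = 14

14


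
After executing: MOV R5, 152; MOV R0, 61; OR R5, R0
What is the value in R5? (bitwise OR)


Register state trace:
  MOV R5, 152  → R5 = 152 (0b10011000)
  MOV R0, 61  → R0 = 61 (0b00111101)
  OR R5, R0   → R5 = 152 OR 61 = 189 (0b10111101)
Final: R5 = 189

189


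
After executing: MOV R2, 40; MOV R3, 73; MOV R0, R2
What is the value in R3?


Register state trace:
  MOV R2, 40  → R2 = 40
  MOV R3, 73  → R3 = 73
  MOV R0, R2  → R0 = 40
Final: R3 = 73

73


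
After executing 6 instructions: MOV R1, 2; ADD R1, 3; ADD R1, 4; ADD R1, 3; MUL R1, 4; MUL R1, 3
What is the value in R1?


Register state trace:
  MOV R1, 2  → R1 = 2
  ADD R1, 3  → R1 = 2 + 3 = 5
  ADD R1, 4  → R1 = 5 + 4 = 9
  ADD R1, 3  → R1 = 9 + 3 = 12
  MUL R1, 4  → R1 = 12 * 4 = 48
  MUL R1, 3  → R1 = 48 * 3 = 144
Final: R1 = 144

144


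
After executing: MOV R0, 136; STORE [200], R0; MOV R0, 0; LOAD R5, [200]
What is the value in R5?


Register and memory trace:
  MOV R0, 136  → R0 = 136
  STORE [200], R0  → mem[200] = 136
  MOV R0, 0  → R0 = 0
  LOAD R5, [200]  → R5 = mem[200] = 136
Final: R5 = 136

136


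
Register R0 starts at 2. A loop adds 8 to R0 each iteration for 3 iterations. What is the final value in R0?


Starting value: R0 = 2
  Iter 1: R0 = 2 + 8 = 10
  Iter 2: R0 = 10 + 8 = 18
  Iter 3: R0 = 18 + 8 = 26
Final: R0 = 26

26


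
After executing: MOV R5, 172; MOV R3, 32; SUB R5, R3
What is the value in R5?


Register state trace:
  MOV R5, 172  → R5 = 172
  MOV R3, 32  → R3 = 32
  SUB R5, R3  → R5 = 172 - 32 = 140
Final: R5 = 140

140


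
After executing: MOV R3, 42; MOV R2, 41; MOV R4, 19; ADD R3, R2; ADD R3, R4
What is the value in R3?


Register state trace:
  MOV R3, 42  → R3 = 42
  MOV R2, 41  → R2 = 41
  MOV R4, 19  → R4 = 19
  ADD R3, R2  → R3 = 42 + 41 = 83
  ADD R3, R4  → R3 = 83 + 19 = 102
Final: R3 = 102

102


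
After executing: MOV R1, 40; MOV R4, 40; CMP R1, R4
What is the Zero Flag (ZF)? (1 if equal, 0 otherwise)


Register state trace:
  MOV R1, 40  → R1 = 40
  MOV R4, 40  → R4 = 40
  CMP R1, R4  → computes 40 - 40 = 0
  Result is zero, so values are equal
ZF = 1

1


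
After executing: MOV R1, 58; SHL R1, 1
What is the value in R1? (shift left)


Register state trace:
  MOV R1, 58  → R1 = 58
  SHL R1, 1  → R1 = 58 << 1 = 58 * 2^1 = 116
Final: R1 = 116

116


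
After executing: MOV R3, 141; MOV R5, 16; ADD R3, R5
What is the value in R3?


Register state trace:
  MOV R3, 141  → R3 = 141
  MOV R5, 16  → R5 = 16
  ADD R3, R5  → R3 = 141 + 16 = 157
Final: R3 = 157

157


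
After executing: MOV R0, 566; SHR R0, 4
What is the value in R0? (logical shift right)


Register state trace:
  MOV R0, 566  → R0 = 566
  SHR R0, 4  → R0 = 566 >> 4 = 566 // 2^4 = 35
Final: R0 = 35

35


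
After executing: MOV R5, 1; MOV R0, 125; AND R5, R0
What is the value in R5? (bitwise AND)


Register state trace:
  MOV R5, 1  → R5 = 1 (0b00000001)
  MOV R0, 125  → R0 = 125 (0b01111101)
  AND R5, R0  → R5 = 1 AND 125 = 1 (0b00000001)
Final: R5 = 1

1


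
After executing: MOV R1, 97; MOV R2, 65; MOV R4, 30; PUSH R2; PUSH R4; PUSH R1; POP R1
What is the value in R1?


Stack trace (top is rightmost):
  MOV R1, 97  → R1 = 97
  MOV R2, 65  → R2 = 65
  MOV R4, 30  → R4 = 30
  PUSH R2  → stack: [65]
  PUSH R4  → stack: [65, 30]
  PUSH R1  → stack: [65, 30, 97]
  POP R1  → R1 = 97, stack: [65, 30]
Final: R1 = 97

97


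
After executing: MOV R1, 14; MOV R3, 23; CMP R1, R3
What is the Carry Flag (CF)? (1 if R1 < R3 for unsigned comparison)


Register state trace:
  MOV R1, 14  → R1 = 14
  MOV R3, 23  → R3 = 23
  CMP R1, R3  → unsigned 14 - 23: borrow occurs
  14 < 23, so CF = 1
CF = 1

1


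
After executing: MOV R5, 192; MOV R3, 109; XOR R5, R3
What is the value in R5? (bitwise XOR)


Register state trace:
  MOV R5, 192  → R5 = 192 (0b11000000)
  MOV R3, 109  → R3 = 109 (0b01101101)
  XOR R5, R3  → R5 = 192 XOR 109 = 173 (0b10101101)
Final: R5 = 173

173


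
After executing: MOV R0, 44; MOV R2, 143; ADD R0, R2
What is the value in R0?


Register state trace:
  MOV R0, 44  → R0 = 44
  MOV R2, 143  → R2 = 143
  ADD R0, R2  → R0 = 44 + 143 = 187
Final: R0 = 187

187


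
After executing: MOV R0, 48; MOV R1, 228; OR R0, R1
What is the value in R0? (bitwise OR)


Register state trace:
  MOV R0, 48  → R0 = 48 (0b00110000)
  MOV R1, 228  → R1 = 228 (0b11100100)
  OR R0, R1   → R0 = 48 OR 228 = 244 (0b11110100)
Final: R0 = 244

244


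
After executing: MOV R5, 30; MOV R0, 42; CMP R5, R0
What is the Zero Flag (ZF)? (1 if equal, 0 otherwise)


Register state trace:
  MOV R5, 30  → R5 = 30
  MOV R0, 42  → R0 = 42
  CMP R5, R0  → computes 30 - 42 = -12
  Result is nonzero, so values are not equal
ZF = 0

0


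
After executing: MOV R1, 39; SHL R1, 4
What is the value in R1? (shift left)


Register state trace:
  MOV R1, 39  → R1 = 39
  SHL R1, 4  → R1 = 39 << 4 = 39 * 2^4 = 624
Final: R1 = 624

624


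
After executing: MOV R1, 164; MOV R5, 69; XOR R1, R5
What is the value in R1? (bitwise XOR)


Register state trace:
  MOV R1, 164  → R1 = 164 (0b10100100)
  MOV R5, 69  → R5 = 69 (0b01000101)
  XOR R1, R5  → R1 = 164 XOR 69 = 225 (0b11100001)
Final: R1 = 225

225


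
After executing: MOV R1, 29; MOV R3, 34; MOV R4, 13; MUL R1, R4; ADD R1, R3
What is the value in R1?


Register state trace:
  MOV R1, 29  → R1 = 29
  MOV R3, 34  → R3 = 34
  MOV R4, 13  → R4 = 13
  MUL R1, R4  → R1 = 29 * 13 = 377
  ADD R1, R3  → R1 = 377 + 34 = 411
Final: R1 = 411

411


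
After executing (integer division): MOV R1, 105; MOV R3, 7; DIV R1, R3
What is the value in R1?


Register state trace:
  MOV R1, 105  → R1 = 105
  MOV R3, 7  → R3 = 7
  DIV R1, R3  → R1 = 105 // 7 = 15
Final: R1 = 15

15


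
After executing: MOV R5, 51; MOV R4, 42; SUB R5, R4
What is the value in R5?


Register state trace:
  MOV R5, 51  → R5 = 51
  MOV R4, 42  → R4 = 42
  SUB R5, R4  → R5 = 51 - 42 = 9
Final: R5 = 9

9


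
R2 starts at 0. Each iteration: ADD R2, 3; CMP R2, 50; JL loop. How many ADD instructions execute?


Loop trace (R2 starts at 0, target 50, step 3):
  ADD #1: R2 = 0 + 3 = 3  → 3 < 50, loop
  ADD #2: R2 = 3 + 3 = 6  → 6 < 50, loop
  ADD #3: R2 = 6 + 3 = 9  → 9 < 50, loop
  ADD #4: R2 = 9 + 3 = 12  → 12 < 50, loop
  ADD #5: R2 = 12 + 3 = 15  → 15 < 50, loop
  ADD #6: R2 = 15 + 3 = 18  → 18 < 50, loop
  ADD #7: R2 = 18 + 3 = 21  → 21 < 50, loop
  ADD #8: R2 = 21 + 3 = 24  → 24 < 50, loop
  ADD #9: R2 = 24 + 3 = 27  → 27 < 50, loop
  ADD #10: R2 = 27 + 3 = 30  → 30 < 50, loop
  ADD #11: R2 = 30 + 3 = 33  → 33 < 50, loop
  ADD #12: R2 = 33 + 3 = 36  → 36 < 50, loop
  ADD #13: R2 = 36 + 3 = 39  → 39 < 50, loop
  ADD #14: R2 = 39 + 3 = 42  → 42 < 50, loop
  ADD #15: R2 = 42 + 3 = 45  → 45 < 50, loop
  ADD #16: R2 = 45 + 3 = 48  → 48 < 50, loop
  ADD #17: R2 = 48 + 3 = 51  → 51 >= 50, exit
Total ADD instructions: 17

17


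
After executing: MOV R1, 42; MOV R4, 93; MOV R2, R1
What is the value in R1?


Register state trace:
  MOV R1, 42  → R1 = 42
  MOV R4, 93  → R4 = 93
  MOV R2, R1  → R2 = 42
Final: R1 = 42

42


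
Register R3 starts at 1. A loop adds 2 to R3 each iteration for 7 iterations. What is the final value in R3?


Starting value: R3 = 1
  Iter 1: R3 = 1 + 2 = 3
  Iter 2: R3 = 3 + 2 = 5
  Iter 3: R3 = 5 + 2 = 7
  Iter 4: R3 = 7 + 2 = 9
  Iter 5: R3 = 9 + 2 = 11
  Iter 6: R3 = 11 + 2 = 13
  Iter 7: R3 = 13 + 2 = 15
Final: R3 = 15

15


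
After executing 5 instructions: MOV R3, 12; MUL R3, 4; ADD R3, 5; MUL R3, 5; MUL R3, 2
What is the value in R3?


Register state trace:
  MOV R3, 12  → R3 = 12
  MUL R3, 4  → R3 = 12 * 4 = 48
  ADD R3, 5  → R3 = 48 + 5 = 53
  MUL R3, 5  → R3 = 53 * 5 = 265
  MUL R3, 2  → R3 = 265 * 2 = 530
Final: R3 = 530

530


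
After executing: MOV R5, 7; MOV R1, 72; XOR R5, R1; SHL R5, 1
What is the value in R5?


Register state trace:
  MOV R5, 7  → R5 = 7 (0b00000111)
  MOV R1, 72  → R1 = 72 (0b01001000)
  XOR R5, R1  → R5 = 7 XOR 72 = 79 (0b01001111)
  SHL R5, 1  → R5 = 79 << 1 = 158
Final: R5 = 158

158


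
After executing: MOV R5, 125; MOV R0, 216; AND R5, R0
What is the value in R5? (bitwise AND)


Register state trace:
  MOV R5, 125  → R5 = 125 (0b01111101)
  MOV R0, 216  → R0 = 216 (0b11011000)
  AND R5, R0  → R5 = 125 AND 216 = 88 (0b01011000)
Final: R5 = 88

88


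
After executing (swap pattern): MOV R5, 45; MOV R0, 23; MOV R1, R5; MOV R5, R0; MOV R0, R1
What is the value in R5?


Register state trace (swap pattern):
  MOV R5, 45  → R5 = 45
  MOV R0, 23  → R0 = 23
  MOV R1, R5  → R1 = 45  (save R5)
  MOV R5, R0  → R5 = 23  (R5 gets R0's value)
  MOV R0, R1  → R0 = 45  (R0 gets saved value)
Final: R5 = 23

23


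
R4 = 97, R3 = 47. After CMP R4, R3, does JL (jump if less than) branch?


Trace:
  R4 = 97, R3 = 47
  CMP R4, R3  → compares 97 vs 47
  JL checks: is 97 less than 47?
  97 > 47, so condition is false
Branch taken: No

No


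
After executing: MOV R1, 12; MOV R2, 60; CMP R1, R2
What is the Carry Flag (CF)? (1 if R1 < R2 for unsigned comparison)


Register state trace:
  MOV R1, 12  → R1 = 12
  MOV R2, 60  → R2 = 60
  CMP R1, R2  → unsigned 12 - 60: borrow occurs
  12 < 60, so CF = 1
CF = 1

1


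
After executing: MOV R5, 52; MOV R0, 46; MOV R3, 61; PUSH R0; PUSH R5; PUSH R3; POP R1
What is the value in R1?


Stack trace (top is rightmost):
  MOV R5, 52  → R5 = 52
  MOV R0, 46  → R0 = 46
  MOV R3, 61  → R3 = 61
  PUSH R0  → stack: [46]
  PUSH R5  → stack: [46, 52]
  PUSH R3  → stack: [46, 52, 61]
  POP R1  → R1 = 61, stack: [46, 52]
Final: R1 = 61

61


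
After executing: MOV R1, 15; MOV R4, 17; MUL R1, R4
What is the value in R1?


Register state trace:
  MOV R1, 15  → R1 = 15
  MOV R4, 17  → R4 = 17
  MUL R1, R4  → R1 = 15 * 17 = 255
Final: R1 = 255

255


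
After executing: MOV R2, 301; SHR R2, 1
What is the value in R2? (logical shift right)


Register state trace:
  MOV R2, 301  → R2 = 301
  SHR R2, 1  → R2 = 301 >> 1 = 301 // 2^1 = 150
Final: R2 = 150

150


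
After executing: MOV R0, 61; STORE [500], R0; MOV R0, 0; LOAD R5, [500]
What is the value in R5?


Register and memory trace:
  MOV R0, 61  → R0 = 61
  STORE [500], R0  → mem[500] = 61
  MOV R0, 0  → R0 = 0
  LOAD R5, [500]  → R5 = mem[500] = 61
Final: R5 = 61

61


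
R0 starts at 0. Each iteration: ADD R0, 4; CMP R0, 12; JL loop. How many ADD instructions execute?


Loop trace (R0 starts at 0, target 12, step 4):
  ADD #1: R0 = 0 + 4 = 4  → 4 < 12, loop
  ADD #2: R0 = 4 + 4 = 8  → 8 < 12, loop
  ADD #3: R0 = 8 + 4 = 12  → 12 >= 12, exit
Total ADD instructions: 3

3


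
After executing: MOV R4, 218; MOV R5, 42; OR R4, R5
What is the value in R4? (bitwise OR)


Register state trace:
  MOV R4, 218  → R4 = 218 (0b11011010)
  MOV R5, 42  → R5 = 42 (0b00101010)
  OR R4, R5   → R4 = 218 OR 42 = 250 (0b11111010)
Final: R4 = 250

250


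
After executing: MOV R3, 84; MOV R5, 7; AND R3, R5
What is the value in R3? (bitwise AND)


Register state trace:
  MOV R3, 84  → R3 = 84 (0b01010100)
  MOV R5, 7  → R5 = 7 (0b00000111)
  AND R3, R5  → R3 = 84 AND 7 = 4 (0b00000100)
Final: R3 = 4

4


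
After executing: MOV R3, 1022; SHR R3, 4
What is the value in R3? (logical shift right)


Register state trace:
  MOV R3, 1022  → R3 = 1022
  SHR R3, 4  → R3 = 1022 >> 4 = 1022 // 2^4 = 63
Final: R3 = 63

63


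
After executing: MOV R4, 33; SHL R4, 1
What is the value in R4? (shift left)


Register state trace:
  MOV R4, 33  → R4 = 33
  SHL R4, 1  → R4 = 33 << 1 = 33 * 2^1 = 66
Final: R4 = 66

66


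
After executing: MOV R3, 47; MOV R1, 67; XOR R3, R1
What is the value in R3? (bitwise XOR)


Register state trace:
  MOV R3, 47  → R3 = 47 (0b00101111)
  MOV R1, 67  → R1 = 67 (0b01000011)
  XOR R3, R1  → R3 = 47 XOR 67 = 108 (0b01101100)
Final: R3 = 108

108


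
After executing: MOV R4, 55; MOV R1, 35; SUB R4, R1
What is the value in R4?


Register state trace:
  MOV R4, 55  → R4 = 55
  MOV R1, 35  → R1 = 35
  SUB R4, R1  → R4 = 55 - 35 = 20
Final: R4 = 20

20


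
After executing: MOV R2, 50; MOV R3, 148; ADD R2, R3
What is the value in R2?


Register state trace:
  MOV R2, 50  → R2 = 50
  MOV R3, 148  → R3 = 148
  ADD R2, R3  → R2 = 50 + 148 = 198
Final: R2 = 198

198


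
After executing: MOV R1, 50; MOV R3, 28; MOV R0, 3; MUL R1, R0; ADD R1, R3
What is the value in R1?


Register state trace:
  MOV R1, 50  → R1 = 50
  MOV R3, 28  → R3 = 28
  MOV R0, 3  → R0 = 3
  MUL R1, R0  → R1 = 50 * 3 = 150
  ADD R1, R3  → R1 = 150 + 28 = 178
Final: R1 = 178

178


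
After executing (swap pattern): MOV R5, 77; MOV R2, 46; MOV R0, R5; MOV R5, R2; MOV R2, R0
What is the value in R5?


Register state trace (swap pattern):
  MOV R5, 77  → R5 = 77
  MOV R2, 46  → R2 = 46
  MOV R0, R5  → R0 = 77  (save R5)
  MOV R5, R2  → R5 = 46  (R5 gets R2's value)
  MOV R2, R0  → R2 = 77  (R2 gets saved value)
Final: R5 = 46

46


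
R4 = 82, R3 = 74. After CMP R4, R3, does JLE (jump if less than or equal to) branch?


Trace:
  R4 = 82, R3 = 74
  CMP R4, R3  → compares 82 vs 74
  JLE checks: is 82 less than or equal to 74?
  82 > 74, so condition is false
Branch taken: No

No


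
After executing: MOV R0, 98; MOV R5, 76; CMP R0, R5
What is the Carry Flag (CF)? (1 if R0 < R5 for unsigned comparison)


Register state trace:
  MOV R0, 98  → R0 = 98
  MOV R5, 76  → R5 = 76
  CMP R0, R5  → unsigned 98 - 76: no borrow
  98 >= 76, so CF = 0
CF = 0

0


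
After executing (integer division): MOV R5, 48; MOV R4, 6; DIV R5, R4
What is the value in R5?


Register state trace:
  MOV R5, 48  → R5 = 48
  MOV R4, 6  → R4 = 6
  DIV R5, R4  → R5 = 48 // 6 = 8
Final: R5 = 8

8


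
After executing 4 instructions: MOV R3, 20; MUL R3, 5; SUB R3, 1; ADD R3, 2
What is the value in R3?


Register state trace:
  MOV R3, 20  → R3 = 20
  MUL R3, 5  → R3 = 20 * 5 = 100
  SUB R3, 1  → R3 = 100 - 1 = 99
  ADD R3, 2  → R3 = 99 + 2 = 101
Final: R3 = 101

101


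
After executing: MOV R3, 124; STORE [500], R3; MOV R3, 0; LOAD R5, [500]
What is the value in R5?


Register and memory trace:
  MOV R3, 124  → R3 = 124
  STORE [500], R3  → mem[500] = 124
  MOV R3, 0  → R3 = 0
  LOAD R5, [500]  → R5 = mem[500] = 124
Final: R5 = 124

124


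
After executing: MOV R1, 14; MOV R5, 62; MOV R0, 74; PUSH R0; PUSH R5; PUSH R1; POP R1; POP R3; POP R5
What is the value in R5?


Stack trace (top is rightmost):
  MOV R1, 14  → R1 = 14
  MOV R5, 62  → R5 = 62
  MOV R0, 74  → R0 = 74
  PUSH R0  → stack: [74]
  PUSH R5  → stack: [74, 62]
  PUSH R1  → stack: [74, 62, 14]
  POP R1  → R1 = 14, stack: [74, 62]
  POP R3  → R3 = 62, stack: [74]
  POP R5  → R5 = 74, stack: []
Final: R5 = 74

74


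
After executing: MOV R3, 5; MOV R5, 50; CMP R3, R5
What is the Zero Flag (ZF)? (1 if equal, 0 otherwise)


Register state trace:
  MOV R3, 5  → R3 = 5
  MOV R5, 50  → R5 = 50
  CMP R3, R5  → computes 5 - 50 = -45
  Result is nonzero, so values are not equal
ZF = 0

0


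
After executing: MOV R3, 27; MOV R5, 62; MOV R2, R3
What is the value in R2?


Register state trace:
  MOV R3, 27  → R3 = 27
  MOV R5, 62  → R5 = 62
  MOV R2, R3  → R2 = 27
Final: R2 = 27

27


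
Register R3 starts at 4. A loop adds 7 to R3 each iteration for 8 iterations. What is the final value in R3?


Starting value: R3 = 4
  Iter 1: R3 = 4 + 7 = 11
  Iter 2: R3 = 11 + 7 = 18
  Iter 3: R3 = 18 + 7 = 25
  Iter 4: R3 = 25 + 7 = 32
  Iter 5: R3 = 32 + 7 = 39
  Iter 6: R3 = 39 + 7 = 46
  Iter 7: R3 = 46 + 7 = 53
  Iter 8: R3 = 53 + 7 = 60
Final: R3 = 60

60


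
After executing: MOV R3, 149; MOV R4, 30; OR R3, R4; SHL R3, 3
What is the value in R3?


Register state trace:
  MOV R3, 149  → R3 = 149 (0b10010101)
  MOV R4, 30  → R4 = 30 (0b00011110)
  OR R3, R4  → R3 = 149 OR 30 = 159 (0b10011111)
  SHL R3, 3  → R3 = 159 << 3 = 1272
Final: R3 = 1272

1272


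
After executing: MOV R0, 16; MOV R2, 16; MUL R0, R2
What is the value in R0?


Register state trace:
  MOV R0, 16  → R0 = 16
  MOV R2, 16  → R2 = 16
  MUL R0, R2  → R0 = 16 * 16 = 256
Final: R0 = 256

256


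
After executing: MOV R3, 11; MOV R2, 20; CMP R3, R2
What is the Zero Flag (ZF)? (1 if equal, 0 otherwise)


Register state trace:
  MOV R3, 11  → R3 = 11
  MOV R2, 20  → R2 = 20
  CMP R3, R2  → computes 11 - 20 = -9
  Result is nonzero, so values are not equal
ZF = 0

0


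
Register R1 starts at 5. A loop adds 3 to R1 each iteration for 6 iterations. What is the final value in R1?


Starting value: R1 = 5
  Iter 1: R1 = 5 + 3 = 8
  Iter 2: R1 = 8 + 3 = 11
  Iter 3: R1 = 11 + 3 = 14
  Iter 4: R1 = 14 + 3 = 17
  Iter 5: R1 = 17 + 3 = 20
  Iter 6: R1 = 20 + 3 = 23
Final: R1 = 23

23


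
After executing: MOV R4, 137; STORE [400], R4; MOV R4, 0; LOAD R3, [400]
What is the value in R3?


Register and memory trace:
  MOV R4, 137  → R4 = 137
  STORE [400], R4  → mem[400] = 137
  MOV R4, 0  → R4 = 0
  LOAD R3, [400]  → R3 = mem[400] = 137
Final: R3 = 137

137


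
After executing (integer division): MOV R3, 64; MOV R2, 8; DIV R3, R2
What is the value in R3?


Register state trace:
  MOV R3, 64  → R3 = 64
  MOV R2, 8  → R2 = 8
  DIV R3, R2  → R3 = 64 // 8 = 8
Final: R3 = 8

8


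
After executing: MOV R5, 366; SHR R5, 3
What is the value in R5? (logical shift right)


Register state trace:
  MOV R5, 366  → R5 = 366
  SHR R5, 3  → R5 = 366 >> 3 = 366 // 2^3 = 45
Final: R5 = 45

45


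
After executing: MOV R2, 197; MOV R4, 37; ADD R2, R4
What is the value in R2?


Register state trace:
  MOV R2, 197  → R2 = 197
  MOV R4, 37  → R4 = 37
  ADD R2, R4  → R2 = 197 + 37 = 234
Final: R2 = 234

234


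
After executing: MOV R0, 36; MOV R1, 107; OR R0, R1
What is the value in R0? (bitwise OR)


Register state trace:
  MOV R0, 36  → R0 = 36 (0b00100100)
  MOV R1, 107  → R1 = 107 (0b01101011)
  OR R0, R1   → R0 = 36 OR 107 = 111 (0b01101111)
Final: R0 = 111

111


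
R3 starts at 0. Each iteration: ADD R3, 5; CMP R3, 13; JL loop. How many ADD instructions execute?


Loop trace (R3 starts at 0, target 13, step 5):
  ADD #1: R3 = 0 + 5 = 5  → 5 < 13, loop
  ADD #2: R3 = 5 + 5 = 10  → 10 < 13, loop
  ADD #3: R3 = 10 + 5 = 15  → 15 >= 13, exit
Total ADD instructions: 3

3


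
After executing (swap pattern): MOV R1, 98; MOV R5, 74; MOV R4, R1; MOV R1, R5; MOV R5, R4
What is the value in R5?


Register state trace (swap pattern):
  MOV R1, 98  → R1 = 98
  MOV R5, 74  → R5 = 74
  MOV R4, R1  → R4 = 98  (save R1)
  MOV R1, R5  → R1 = 74  (R1 gets R5's value)
  MOV R5, R4  → R5 = 98  (R5 gets saved value)
Final: R5 = 98

98


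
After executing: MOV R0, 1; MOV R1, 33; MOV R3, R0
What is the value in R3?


Register state trace:
  MOV R0, 1  → R0 = 1
  MOV R1, 33  → R1 = 33
  MOV R3, R0  → R3 = 1
Final: R3 = 1

1


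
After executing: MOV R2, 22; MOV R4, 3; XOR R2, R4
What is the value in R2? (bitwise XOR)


Register state trace:
  MOV R2, 22  → R2 = 22 (0b00010110)
  MOV R4, 3  → R4 = 3 (0b00000011)
  XOR R2, R4  → R2 = 22 XOR 3 = 21 (0b00010101)
Final: R2 = 21

21


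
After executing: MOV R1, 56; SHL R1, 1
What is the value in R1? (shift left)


Register state trace:
  MOV R1, 56  → R1 = 56
  SHL R1, 1  → R1 = 56 << 1 = 56 * 2^1 = 112
Final: R1 = 112

112


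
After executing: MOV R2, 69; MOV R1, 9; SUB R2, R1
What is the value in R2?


Register state trace:
  MOV R2, 69  → R2 = 69
  MOV R1, 9  → R1 = 9
  SUB R2, R1  → R2 = 69 - 9 = 60
Final: R2 = 60

60


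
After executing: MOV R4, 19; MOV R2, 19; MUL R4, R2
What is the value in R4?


Register state trace:
  MOV R4, 19  → R4 = 19
  MOV R2, 19  → R2 = 19
  MUL R4, R2  → R4 = 19 * 19 = 361
Final: R4 = 361

361


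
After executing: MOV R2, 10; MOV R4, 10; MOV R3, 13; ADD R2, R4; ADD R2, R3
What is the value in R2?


Register state trace:
  MOV R2, 10  → R2 = 10
  MOV R4, 10  → R4 = 10
  MOV R3, 13  → R3 = 13
  ADD R2, R4  → R2 = 10 + 10 = 20
  ADD R2, R3  → R2 = 20 + 13 = 33
Final: R2 = 33

33


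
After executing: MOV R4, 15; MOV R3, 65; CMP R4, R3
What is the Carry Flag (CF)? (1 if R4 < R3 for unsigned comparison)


Register state trace:
  MOV R4, 15  → R4 = 15
  MOV R3, 65  → R3 = 65
  CMP R4, R3  → unsigned 15 - 65: borrow occurs
  15 < 65, so CF = 1
CF = 1

1


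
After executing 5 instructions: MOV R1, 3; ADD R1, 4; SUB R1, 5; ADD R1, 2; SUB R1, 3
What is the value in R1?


Register state trace:
  MOV R1, 3  → R1 = 3
  ADD R1, 4  → R1 = 3 + 4 = 7
  SUB R1, 5  → R1 = 7 - 5 = 2
  ADD R1, 2  → R1 = 2 + 2 = 4
  SUB R1, 3  → R1 = 4 - 3 = 1
Final: R1 = 1

1


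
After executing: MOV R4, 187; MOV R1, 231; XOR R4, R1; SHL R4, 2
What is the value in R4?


Register state trace:
  MOV R4, 187  → R4 = 187 (0b10111011)
  MOV R1, 231  → R1 = 231 (0b11100111)
  XOR R4, R1  → R4 = 187 XOR 231 = 92 (0b01011100)
  SHL R4, 2  → R4 = 92 << 2 = 368
Final: R4 = 368

368


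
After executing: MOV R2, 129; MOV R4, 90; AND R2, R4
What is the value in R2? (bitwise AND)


Register state trace:
  MOV R2, 129  → R2 = 129 (0b10000001)
  MOV R4, 90  → R4 = 90 (0b01011010)
  AND R2, R4  → R2 = 129 AND 90 = 0 (0b00000000)
Final: R2 = 0

0


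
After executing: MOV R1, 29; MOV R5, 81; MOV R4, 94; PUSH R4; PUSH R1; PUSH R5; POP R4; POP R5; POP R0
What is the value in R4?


Stack trace (top is rightmost):
  MOV R1, 29  → R1 = 29
  MOV R5, 81  → R5 = 81
  MOV R4, 94  → R4 = 94
  PUSH R4  → stack: [94]
  PUSH R1  → stack: [94, 29]
  PUSH R5  → stack: [94, 29, 81]
  POP R4  → R4 = 81, stack: [94, 29]
  POP R5  → R5 = 29, stack: [94]
  POP R0  → R0 = 94, stack: []
Final: R4 = 81

81


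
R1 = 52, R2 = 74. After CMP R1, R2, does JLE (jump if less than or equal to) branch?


Trace:
  R1 = 52, R2 = 74
  CMP R1, R2  → compares 52 vs 74
  JLE checks: is 52 less than or equal to 74?
  52 < 74, so condition is true
Branch taken: Yes

Yes


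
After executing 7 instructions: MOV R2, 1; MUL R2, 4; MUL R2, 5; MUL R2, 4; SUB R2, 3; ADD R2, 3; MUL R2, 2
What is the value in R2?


Register state trace:
  MOV R2, 1  → R2 = 1
  MUL R2, 4  → R2 = 1 * 4 = 4
  MUL R2, 5  → R2 = 4 * 5 = 20
  MUL R2, 4  → R2 = 20 * 4 = 80
  SUB R2, 3  → R2 = 80 - 3 = 77
  ADD R2, 3  → R2 = 77 + 3 = 80
  MUL R2, 2  → R2 = 80 * 2 = 160
Final: R2 = 160

160


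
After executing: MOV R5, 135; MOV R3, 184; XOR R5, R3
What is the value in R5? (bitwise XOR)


Register state trace:
  MOV R5, 135  → R5 = 135 (0b10000111)
  MOV R3, 184  → R3 = 184 (0b10111000)
  XOR R5, R3  → R5 = 135 XOR 184 = 63 (0b00111111)
Final: R5 = 63

63


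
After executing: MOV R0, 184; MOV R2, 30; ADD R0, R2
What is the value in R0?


Register state trace:
  MOV R0, 184  → R0 = 184
  MOV R2, 30  → R2 = 30
  ADD R0, R2  → R0 = 184 + 30 = 214
Final: R0 = 214

214


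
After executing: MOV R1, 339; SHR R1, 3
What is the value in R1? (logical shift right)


Register state trace:
  MOV R1, 339  → R1 = 339
  SHR R1, 3  → R1 = 339 >> 3 = 339 // 2^3 = 42
Final: R1 = 42

42


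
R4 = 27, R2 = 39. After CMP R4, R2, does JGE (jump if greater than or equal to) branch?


Trace:
  R4 = 27, R2 = 39
  CMP R4, R2  → compares 27 vs 39
  JGE checks: is 27 greater than or equal to 39?
  27 < 39, so condition is false
Branch taken: No

No


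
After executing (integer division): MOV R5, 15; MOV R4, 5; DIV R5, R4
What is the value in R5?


Register state trace:
  MOV R5, 15  → R5 = 15
  MOV R4, 5  → R4 = 5
  DIV R5, R4  → R5 = 15 // 5 = 3
Final: R5 = 3

3


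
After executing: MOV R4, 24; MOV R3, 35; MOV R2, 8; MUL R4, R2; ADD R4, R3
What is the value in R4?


Register state trace:
  MOV R4, 24  → R4 = 24
  MOV R3, 35  → R3 = 35
  MOV R2, 8  → R2 = 8
  MUL R4, R2  → R4 = 24 * 8 = 192
  ADD R4, R3  → R4 = 192 + 35 = 227
Final: R4 = 227

227


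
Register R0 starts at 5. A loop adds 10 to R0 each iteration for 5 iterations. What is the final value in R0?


Starting value: R0 = 5
  Iter 1: R0 = 5 + 10 = 15
  Iter 2: R0 = 15 + 10 = 25
  Iter 3: R0 = 25 + 10 = 35
  Iter 4: R0 = 35 + 10 = 45
  Iter 5: R0 = 45 + 10 = 55
Final: R0 = 55

55


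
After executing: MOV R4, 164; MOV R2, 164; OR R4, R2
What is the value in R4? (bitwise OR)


Register state trace:
  MOV R4, 164  → R4 = 164 (0b10100100)
  MOV R2, 164  → R2 = 164 (0b10100100)
  OR R4, R2   → R4 = 164 OR 164 = 164 (0b10100100)
Final: R4 = 164

164


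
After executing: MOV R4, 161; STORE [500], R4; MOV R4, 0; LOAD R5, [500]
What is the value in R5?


Register and memory trace:
  MOV R4, 161  → R4 = 161
  STORE [500], R4  → mem[500] = 161
  MOV R4, 0  → R4 = 0
  LOAD R5, [500]  → R5 = mem[500] = 161
Final: R5 = 161

161


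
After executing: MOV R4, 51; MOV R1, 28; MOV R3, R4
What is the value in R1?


Register state trace:
  MOV R4, 51  → R4 = 51
  MOV R1, 28  → R1 = 28
  MOV R3, R4  → R3 = 51
Final: R1 = 28

28


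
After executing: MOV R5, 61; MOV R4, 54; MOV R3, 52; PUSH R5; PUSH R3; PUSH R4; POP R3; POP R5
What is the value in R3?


Stack trace (top is rightmost):
  MOV R5, 61  → R5 = 61
  MOV R4, 54  → R4 = 54
  MOV R3, 52  → R3 = 52
  PUSH R5  → stack: [61]
  PUSH R3  → stack: [61, 52]
  PUSH R4  → stack: [61, 52, 54]
  POP R3  → R3 = 54, stack: [61, 52]
  POP R5  → R5 = 52, stack: [61]
Final: R3 = 54

54


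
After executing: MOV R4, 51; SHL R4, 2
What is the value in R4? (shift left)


Register state trace:
  MOV R4, 51  → R4 = 51
  SHL R4, 2  → R4 = 51 << 2 = 51 * 2^2 = 204
Final: R4 = 204

204


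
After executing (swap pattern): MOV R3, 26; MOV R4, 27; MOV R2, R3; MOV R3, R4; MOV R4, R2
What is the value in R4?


Register state trace (swap pattern):
  MOV R3, 26  → R3 = 26
  MOV R4, 27  → R4 = 27
  MOV R2, R3  → R2 = 26  (save R3)
  MOV R3, R4  → R3 = 27  (R3 gets R4's value)
  MOV R4, R2  → R4 = 26  (R4 gets saved value)
Final: R4 = 26

26


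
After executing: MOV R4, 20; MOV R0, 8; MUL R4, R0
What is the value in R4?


Register state trace:
  MOV R4, 20  → R4 = 20
  MOV R0, 8  → R0 = 8
  MUL R4, R0  → R4 = 20 * 8 = 160
Final: R4 = 160

160


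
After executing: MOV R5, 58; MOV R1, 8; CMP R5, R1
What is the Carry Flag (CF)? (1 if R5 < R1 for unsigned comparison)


Register state trace:
  MOV R5, 58  → R5 = 58
  MOV R1, 8  → R1 = 8
  CMP R5, R1  → unsigned 58 - 8: no borrow
  58 >= 8, so CF = 0
CF = 0

0


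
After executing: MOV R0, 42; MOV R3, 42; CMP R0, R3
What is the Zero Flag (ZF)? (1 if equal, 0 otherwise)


Register state trace:
  MOV R0, 42  → R0 = 42
  MOV R3, 42  → R3 = 42
  CMP R0, R3  → computes 42 - 42 = 0
  Result is zero, so values are equal
ZF = 1

1


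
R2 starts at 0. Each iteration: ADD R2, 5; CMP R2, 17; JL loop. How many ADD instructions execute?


Loop trace (R2 starts at 0, target 17, step 5):
  ADD #1: R2 = 0 + 5 = 5  → 5 < 17, loop
  ADD #2: R2 = 5 + 5 = 10  → 10 < 17, loop
  ADD #3: R2 = 10 + 5 = 15  → 15 < 17, loop
  ADD #4: R2 = 15 + 5 = 20  → 20 >= 17, exit
Total ADD instructions: 4

4


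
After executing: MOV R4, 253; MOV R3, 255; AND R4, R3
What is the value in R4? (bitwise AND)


Register state trace:
  MOV R4, 253  → R4 = 253 (0b11111101)
  MOV R3, 255  → R3 = 255 (0b11111111)
  AND R4, R3  → R4 = 253 AND 255 = 253 (0b11111101)
Final: R4 = 253

253


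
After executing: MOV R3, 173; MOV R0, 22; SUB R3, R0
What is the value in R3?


Register state trace:
  MOV R3, 173  → R3 = 173
  MOV R0, 22  → R0 = 22
  SUB R3, R0  → R3 = 173 - 22 = 151
Final: R3 = 151

151


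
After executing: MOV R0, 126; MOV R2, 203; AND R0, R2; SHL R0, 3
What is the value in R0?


Register state trace:
  MOV R0, 126  → R0 = 126 (0b01111110)
  MOV R2, 203  → R2 = 203 (0b11001011)
  AND R0, R2  → R0 = 126 AND 203 = 74 (0b01001010)
  SHL R0, 3  → R0 = 74 << 3 = 592
Final: R0 = 592

592


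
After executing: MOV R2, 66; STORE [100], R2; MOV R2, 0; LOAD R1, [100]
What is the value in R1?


Register and memory trace:
  MOV R2, 66  → R2 = 66
  STORE [100], R2  → mem[100] = 66
  MOV R2, 0  → R2 = 0
  LOAD R1, [100]  → R1 = mem[100] = 66
Final: R1 = 66

66


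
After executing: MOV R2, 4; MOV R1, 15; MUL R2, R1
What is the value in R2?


Register state trace:
  MOV R2, 4  → R2 = 4
  MOV R1, 15  → R1 = 15
  MUL R2, R1  → R2 = 4 * 15 = 60
Final: R2 = 60

60


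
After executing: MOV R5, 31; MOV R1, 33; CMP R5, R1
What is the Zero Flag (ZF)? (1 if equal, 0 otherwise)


Register state trace:
  MOV R5, 31  → R5 = 31
  MOV R1, 33  → R1 = 33
  CMP R5, R1  → computes 31 - 33 = -2
  Result is nonzero, so values are not equal
ZF = 0

0


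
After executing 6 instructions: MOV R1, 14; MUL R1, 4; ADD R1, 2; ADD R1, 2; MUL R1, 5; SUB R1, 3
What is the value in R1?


Register state trace:
  MOV R1, 14  → R1 = 14
  MUL R1, 4  → R1 = 14 * 4 = 56
  ADD R1, 2  → R1 = 56 + 2 = 58
  ADD R1, 2  → R1 = 58 + 2 = 60
  MUL R1, 5  → R1 = 60 * 5 = 300
  SUB R1, 3  → R1 = 300 - 3 = 297
Final: R1 = 297

297


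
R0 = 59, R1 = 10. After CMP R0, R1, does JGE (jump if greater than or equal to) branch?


Trace:
  R0 = 59, R1 = 10
  CMP R0, R1  → compares 59 vs 10
  JGE checks: is 59 greater than or equal to 10?
  59 > 10, so condition is true
Branch taken: Yes

Yes


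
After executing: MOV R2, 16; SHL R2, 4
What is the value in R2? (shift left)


Register state trace:
  MOV R2, 16  → R2 = 16
  SHL R2, 4  → R2 = 16 << 4 = 16 * 2^4 = 256
Final: R2 = 256

256


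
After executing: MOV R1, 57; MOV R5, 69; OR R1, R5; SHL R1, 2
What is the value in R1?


Register state trace:
  MOV R1, 57  → R1 = 57 (0b00111001)
  MOV R5, 69  → R5 = 69 (0b01000101)
  OR R1, R5  → R1 = 57 OR 69 = 125 (0b01111101)
  SHL R1, 2  → R1 = 125 << 2 = 500
Final: R1 = 500

500


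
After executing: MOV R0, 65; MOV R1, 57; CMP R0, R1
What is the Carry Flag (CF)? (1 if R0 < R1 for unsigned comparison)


Register state trace:
  MOV R0, 65  → R0 = 65
  MOV R1, 57  → R1 = 57
  CMP R0, R1  → unsigned 65 - 57: no borrow
  65 >= 57, so CF = 0
CF = 0

0


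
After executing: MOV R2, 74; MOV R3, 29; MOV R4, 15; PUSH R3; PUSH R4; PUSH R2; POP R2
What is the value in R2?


Stack trace (top is rightmost):
  MOV R2, 74  → R2 = 74
  MOV R3, 29  → R3 = 29
  MOV R4, 15  → R4 = 15
  PUSH R3  → stack: [29]
  PUSH R4  → stack: [29, 15]
  PUSH R2  → stack: [29, 15, 74]
  POP R2  → R2 = 74, stack: [29, 15]
Final: R2 = 74

74


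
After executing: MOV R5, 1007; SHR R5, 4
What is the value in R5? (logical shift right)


Register state trace:
  MOV R5, 1007  → R5 = 1007
  SHR R5, 4  → R5 = 1007 >> 4 = 1007 // 2^4 = 62
Final: R5 = 62

62


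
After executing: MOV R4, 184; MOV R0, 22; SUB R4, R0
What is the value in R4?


Register state trace:
  MOV R4, 184  → R4 = 184
  MOV R0, 22  → R0 = 22
  SUB R4, R0  → R4 = 184 - 22 = 162
Final: R4 = 162

162


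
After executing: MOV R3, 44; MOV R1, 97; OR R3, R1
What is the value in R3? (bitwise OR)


Register state trace:
  MOV R3, 44  → R3 = 44 (0b00101100)
  MOV R1, 97  → R1 = 97 (0b01100001)
  OR R3, R1   → R3 = 44 OR 97 = 109 (0b01101101)
Final: R3 = 109

109


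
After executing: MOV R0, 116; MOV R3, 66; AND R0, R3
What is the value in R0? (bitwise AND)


Register state trace:
  MOV R0, 116  → R0 = 116 (0b01110100)
  MOV R3, 66  → R3 = 66 (0b01000010)
  AND R0, R3  → R0 = 116 AND 66 = 64 (0b01000000)
Final: R0 = 64

64
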